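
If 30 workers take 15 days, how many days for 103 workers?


Inverse proportion: x × y = constant
k = 30 × 15 = 450
y₂ = k / 103 = 450 / 103
= 4.37

4.37


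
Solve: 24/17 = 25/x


Cross multiply: 24 × x = 17 × 25
24x = 425
x = 425 / 24
= 17.71

17.71


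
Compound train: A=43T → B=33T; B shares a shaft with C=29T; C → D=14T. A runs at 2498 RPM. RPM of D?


Stage 1: RPM_B = RPM_A × t_A/t_B = 2498 × 43/33 = 107414/33 ≈ 3254.97
B and C share a shaft → RPM_C = RPM_B
Stage 2: RPM_D = RPM_C × t_C/t_D = RPM_A × (t_A×t_C)/(t_B×t_D)
Overall ratio = (43×29)/(33×14) = 1247/462
RPM_D = 2498 × 1247/462 = 3115006/462
≈ 6742.44 RPM

6742.44 RPM


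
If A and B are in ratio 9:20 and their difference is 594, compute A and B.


Let A = 9k, B = 20k.
20k - 9k = 594
11k = 594 → k = 594/11 = 54
A = 9×54 = 486, B = 20×54 = 1080
= A = 486, B = 1080

A = 486, B = 1080


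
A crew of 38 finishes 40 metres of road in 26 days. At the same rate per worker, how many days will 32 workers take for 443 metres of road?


Days ∝ work / workers, so d₂ = d₁ × (m₁/m₂) × (w₂/w₁)
Workers factor (inverse): 38/32 = 1.1875
Work factor (direct): 443/40 = 11.0750
d₂ = 26 × 38/32 × 443/40 = (26 × 38 × 443) / (32 × 40) = 437684/1280
≈ 341.94 days

341.94 days


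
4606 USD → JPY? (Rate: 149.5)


Amount × rate = 4606 × 149.5
= 688597.00 JPY

688597.00 JPY


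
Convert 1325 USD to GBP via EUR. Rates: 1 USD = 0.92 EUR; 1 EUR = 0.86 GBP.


Step 1: 1325 USD × 0.92 = 1219.00 EUR
Step 2: 1219.00 EUR × 0.86 = 1048.34 GBP
Implied rate USD→GBP = 0.92 × 0.86 = 0.7912
= 1048.34 GBP

1048.34 GBP


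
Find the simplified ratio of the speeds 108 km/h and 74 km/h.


Ratio = 108:74
GCD = 2
Simplified = 54:37
Time ratio (same distance) = 37:54
Speed ratio = 54:37

54:37


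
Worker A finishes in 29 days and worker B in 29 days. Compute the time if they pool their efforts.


Rate of A = 1/29 per day
Rate of B = 1/29 per day
Combined rate = 1/29 + 1/29 = 58/841 ≈ 0.0690 per day
Days = 1 / combined rate = 841/58
= 14.50 days

14.50 days


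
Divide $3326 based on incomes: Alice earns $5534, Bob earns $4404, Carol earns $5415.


Total income = 5534 + 4404 + 5415 = $15353
Alice: $3326 × 5534/15353 = $1198.86
Bob: $3326 × 4404/15353 = $954.06
Carol: $3326 × 5415/15353 = $1173.08
= Alice: $1198.86, Bob: $954.06, Carol: $1173.08

Alice: $1198.86, Bob: $954.06, Carol: $1173.08


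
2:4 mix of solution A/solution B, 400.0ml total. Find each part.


Total parts = 2 + 4 = 6
solution A: 400.0 × 2/6 = 133.3ml
solution B: 400.0 × 4/6 = 266.7ml
= 133.3ml and 266.7ml

133.3ml and 266.7ml


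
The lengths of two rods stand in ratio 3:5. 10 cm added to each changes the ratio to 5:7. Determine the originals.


Let A = 3k, B = 5k.
(3k + 10) / (5k + 10) = 5/7
Cross-multiply: 7(3k + 10) = 5(5k + 10)
21k + 70 = 25k + 50
21k - 25k = 50 - 70
-4k = -20
k = -20/-4 = 5
A = 3×5 = 15, B = 5×5 = 25
= A = 15, B = 25

A = 15, B = 25


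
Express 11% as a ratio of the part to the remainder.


11% means 11 parts out of 100; remainder = 89
Part : remainder = 11:89
GCD = 1
= 11:89

11:89


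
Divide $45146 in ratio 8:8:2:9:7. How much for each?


Total parts = 8 + 8 + 2 + 9 + 7 = 34
Part 1: 45146 × 8/34 = 10622.59
Part 2: 45146 × 8/34 = 10622.59
Part 3: 45146 × 2/34 = 2655.65
Part 4: 45146 × 9/34 = 11950.41
Part 5: 45146 × 7/34 = 9294.76
= Part 1: $10622.59, Part 2: $10622.59, Part 3: $2655.65, Part 4: $11950.41, Part 5: $9294.76

Part 1: $10622.59, Part 2: $10622.59, Part 3: $2655.65, Part 4: $11950.41, Part 5: $9294.76


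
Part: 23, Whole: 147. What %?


Percentage = (part / whole) × 100
= (23 / 147) × 100
≈ 15.65%

15.65%


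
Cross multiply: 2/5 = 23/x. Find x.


Cross multiply: 2 × x = 5 × 23
2x = 115
x = 115 / 2
= 57.50

57.50


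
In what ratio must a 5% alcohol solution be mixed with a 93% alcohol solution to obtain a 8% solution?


Let x parts of 5% mix with y parts of 93%.
5x + 93y = 8(x + y)
5x + 93y = 8x + 8y
x(5 - 8) = y(8 - 93)
x/y = (93 - 8)/(8 - 5) = 85/3
Simplify: 85:3
= 85:3

85:3


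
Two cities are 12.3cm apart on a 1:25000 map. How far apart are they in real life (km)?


Real distance = map distance × scale
= 12.3cm × 25000
= 307500 cm = 3075.0 m
= 3.075 km

3.075 km


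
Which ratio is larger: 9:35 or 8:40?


9/35 = 0.2571
8/40 = 0.2000
0.2571 > 0.2000, so 9:35 is greater
= 9:35

9:35


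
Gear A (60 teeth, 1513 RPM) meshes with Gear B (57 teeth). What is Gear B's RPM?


Gear ratio = 60:57 = 20:19
RPM_B = RPM_A × (teeth_A / teeth_B)
= 1513 × (60/57)
= 1592.6 RPM

1592.6 RPM


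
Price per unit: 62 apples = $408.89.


Unit rate = total / quantity
= 408.89 / 62
= $6.60 per unit

$6.60 per unit


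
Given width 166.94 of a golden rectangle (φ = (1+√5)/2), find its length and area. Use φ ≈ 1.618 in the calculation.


φ = (1 + √5) / 2 ≈ 1.618
Length = width × φ = 166.94 × 1.618 = 270.10892
≈ 270.11
Area = width × length = 166.94 × 270.10892 = 45091.9831048 ≈ 45091.98
= Length: 270.11, Area: 45091.98

Length: 270.11, Area: 45091.98


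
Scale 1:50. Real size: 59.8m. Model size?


Model size = real / scale
= 59.8 / 50
= 1.1960 m

1.1960 m


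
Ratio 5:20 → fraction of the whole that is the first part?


Total parts = 5 + 20 = 25
First part: 5/25 = 1/5
= 1/5

1/5


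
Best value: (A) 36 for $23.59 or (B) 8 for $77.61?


Deal A: $23.59/36 = $0.6553/unit
Deal B: $77.61/8 = $9.7013/unit
A is cheaper per unit
= Deal A

Deal A


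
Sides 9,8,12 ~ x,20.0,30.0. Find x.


Scale factor = 20.0/8 = 2.5
Missing side = 9 × 2.5
= 22.5

22.5


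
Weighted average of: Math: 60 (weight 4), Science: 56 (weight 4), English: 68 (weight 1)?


Numerator = 60×4 + 56×4 + 68×1
= 240 + 224 + 68
= 532
Total weight = 9
Weighted avg = 532/9
= 59.11

59.11


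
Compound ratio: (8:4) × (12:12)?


Compound ratio = (8×12) : (4×12)
= 96:48
GCD = 48
= 2:1

2:1


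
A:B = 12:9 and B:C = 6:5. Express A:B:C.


Match B: multiply A:B by 6 → 72:54
Multiply B:C by 9 → 54:45
Combined: 72:54:45
GCD = 9
= 8:6:5

8:6:5


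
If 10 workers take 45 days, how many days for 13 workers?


Inverse proportion: x × y = constant
k = 10 × 45 = 450
y₂ = k / 13 = 450 / 13
= 34.62

34.62


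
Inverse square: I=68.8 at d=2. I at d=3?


I₁d₁² = I₂d₂²
I₂ = I₁ × (d₁/d₂)²
= 68.8 × (2/3)²
= 68.8 × 4/9
= 275.2/9
≈ 30.5778

30.5778


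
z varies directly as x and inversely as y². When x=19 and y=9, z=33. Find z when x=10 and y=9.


z = k·x/y²
Solve for k using the known point: k = z·y²/x = 33×81/19 = 2673/19 ≈ 140.6842
Now evaluate at x=10, y=9:
z = k × 10 / 81 = (2673 × 10) / (19 × 81) = 26730/1539
≈ 17.3684

17.3684


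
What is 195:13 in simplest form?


GCD(195, 13) = 13
195/13 : 13/13
= 15:1

15:1


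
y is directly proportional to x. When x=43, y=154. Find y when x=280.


Direct proportion: y/x = constant
k = 154/43 ≈ 3.5814
y₂ = k × 280 = 154 × 280 / 43 = 43120/43
≈ 1002.79

1002.79


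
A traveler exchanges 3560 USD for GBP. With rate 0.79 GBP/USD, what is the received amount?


Amount × rate = 3560 × 0.79
= 2812.40 GBP

2812.40 GBP


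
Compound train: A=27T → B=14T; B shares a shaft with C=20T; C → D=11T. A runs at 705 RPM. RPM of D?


Stage 1: RPM_B = RPM_A × t_A/t_B = 705 × 27/14 = 19035/14 ≈ 1359.64
B and C share a shaft → RPM_C = RPM_B
Stage 2: RPM_D = RPM_C × t_C/t_D = RPM_A × (t_A×t_C)/(t_B×t_D)
Overall ratio = (27×20)/(14×11) = 540/154
RPM_D = 705 × 540/154 = 380700/154
≈ 2472.08 RPM

2472.08 RPM


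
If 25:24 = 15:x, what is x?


Cross multiply: 25 × x = 24 × 15
25x = 360
x = 360 / 25
= 14.40

14.40


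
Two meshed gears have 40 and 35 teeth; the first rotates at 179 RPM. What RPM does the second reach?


Gear ratio = 40:35 = 8:7
RPM_B = RPM_A × (teeth_A / teeth_B)
= 179 × (40/35)
= 204.6 RPM

204.6 RPM


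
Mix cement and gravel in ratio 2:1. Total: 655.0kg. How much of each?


Total parts = 2 + 1 = 3
cement: 655.0 × 2/3 = 436.7kg
gravel: 655.0 × 1/3 = 218.3kg
= 436.7kg and 218.3kg

436.7kg and 218.3kg


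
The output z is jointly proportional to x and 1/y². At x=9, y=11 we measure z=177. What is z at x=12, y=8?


z = k·x/y²
Solve for k using the known point: k = z·y²/x = 177×121/9 = 21417/9 ≈ 2379.6667
Now evaluate at x=12, y=8:
z = k × 12 / 64 = (21417 × 12) / (9 × 64) = 257004/576
= 446.1875

446.1875


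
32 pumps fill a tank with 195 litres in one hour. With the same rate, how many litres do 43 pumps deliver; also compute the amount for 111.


Direct proportion: y/x = constant
k = 195/32 ≈ 6.0938
y at x=43: k × 43 = 195 × 43 / 32 = 8385/32 ≈ 262.03
y at x=111: k × 111 = 195 × 111 / 32 = 21645/32 ≈ 676.41
= 262.03 and 676.41

262.03 and 676.41


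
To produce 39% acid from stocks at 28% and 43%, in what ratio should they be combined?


Let x parts of 28% mix with y parts of 43%.
28x + 43y = 39(x + y)
28x + 43y = 39x + 39y
x(28 - 39) = y(39 - 43)
x/y = (43 - 39)/(39 - 28) = 4/11
Simplify: 4:11
= 4:11

4:11


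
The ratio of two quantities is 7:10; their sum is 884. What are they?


Let A = 7k, B = 10k.
7k + 10k = 884
17k = 884 → k = 884/17 = 52
A = 7×52 = 364, B = 10×52 = 520
= A = 364, B = 520

A = 364, B = 520


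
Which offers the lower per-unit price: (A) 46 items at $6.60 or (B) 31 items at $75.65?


Deal A: $6.60/46 = $0.1435/unit
Deal B: $75.65/31 = $2.4403/unit
A is cheaper per unit
= Deal A

Deal A


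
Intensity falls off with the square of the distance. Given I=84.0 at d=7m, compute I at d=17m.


I₁d₁² = I₂d₂²
I₂ = I₁ × (d₁/d₂)²
= 84.0 × (7/17)²
= 84.0 × 49/289
= 4116/289
≈ 14.2422

14.2422


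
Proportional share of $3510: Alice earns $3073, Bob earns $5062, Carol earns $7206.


Total income = 3073 + 5062 + 7206 = $15341
Alice: $3510 × 3073/15341 = $703.10
Bob: $3510 × 5062/15341 = $1158.18
Carol: $3510 × 7206/15341 = $1648.72
= Alice: $703.10, Bob: $1158.18, Carol: $1648.72

Alice: $703.10, Bob: $1158.18, Carol: $1648.72


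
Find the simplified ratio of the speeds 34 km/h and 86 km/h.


Ratio = 34:86
GCD = 2
Simplified = 17:43
Time ratio (same distance) = 43:17
Speed ratio = 17:43

17:43


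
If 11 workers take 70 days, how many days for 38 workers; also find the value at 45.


Inverse proportion: x × y = constant
k = 11 × 70 = 770
At x=38: k/38 = 20.26
At x=45: k/45 = 17.11
= 20.26 and 17.11

20.26 and 17.11


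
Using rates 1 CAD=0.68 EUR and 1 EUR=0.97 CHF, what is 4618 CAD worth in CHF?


Step 1: 4618 CAD × 0.68 = 3140.24 EUR
Step 2: 3140.24 EUR × 0.97 = 3046.03 CHF
Implied rate CAD→CHF = 0.68 × 0.97 = 0.6596
= 3046.03 CHF

3046.03 CHF


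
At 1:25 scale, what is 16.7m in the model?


Model size = real / scale
= 16.7 / 25
= 0.6680 m

0.6680 m


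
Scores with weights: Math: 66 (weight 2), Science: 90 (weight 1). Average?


Numerator = 66×2 + 90×1
= 132 + 90
= 222
Total weight = 3
Weighted avg = 222/3
= 74.00

74.00


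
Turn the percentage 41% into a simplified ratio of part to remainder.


41% means 41 parts out of 100; remainder = 59
Part : remainder = 41:59
GCD = 1
= 41:59

41:59


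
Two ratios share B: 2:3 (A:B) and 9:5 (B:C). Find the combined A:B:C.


Match B: multiply A:B by 9 → 18:27
Multiply B:C by 3 → 27:15
Combined: 18:27:15
GCD = 3
= 6:9:5

6:9:5


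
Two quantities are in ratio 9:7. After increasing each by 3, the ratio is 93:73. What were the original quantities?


Let A = 9k, B = 7k.
(9k + 3) / (7k + 3) = 93/73
Cross-multiply: 73(9k + 3) = 93(7k + 3)
657k + 219 = 651k + 279
657k - 651k = 279 - 219
6k = 60
k = 60/6 = 10
A = 9×10 = 90, B = 7×10 = 70
= A = 90, B = 70

A = 90, B = 70


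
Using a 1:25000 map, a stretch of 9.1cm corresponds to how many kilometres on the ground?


Real distance = map distance × scale
= 9.1cm × 25000
= 227500 cm = 2275.0 m
= 2.275 km

2.275 km


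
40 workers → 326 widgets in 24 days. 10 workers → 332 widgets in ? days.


Days ∝ work / workers, so d₂ = d₁ × (m₁/m₂) × (w₂/w₁)
Workers factor (inverse): 40/10 = 4.0000
Work factor (direct): 332/326 ≈ 1.0184
d₂ = 24 × 40/10 × 332/326 = (24 × 40 × 332) / (10 × 326) = 318720/3260
≈ 97.77 days

97.77 days


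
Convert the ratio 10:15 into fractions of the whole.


Total parts = 10 + 15 = 25
First part: 10/25 = 2/5
Second part: 15/25 = 3/5
= 2/5 and 3/5

2/5 and 3/5


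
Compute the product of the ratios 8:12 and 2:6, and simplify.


Compound ratio = (8×2) : (12×6)
= 16:72
GCD = 8
= 2:9

2:9


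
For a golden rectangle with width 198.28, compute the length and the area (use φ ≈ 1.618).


φ = (1 + √5) / 2 ≈ 1.618
Length = width × φ = 198.28 × 1.618 = 320.81704
≈ 320.82
Area = width × length = 198.28 × 320.81704 = 63611.6026912 ≈ 63611.60
= Length: 320.82, Area: 63611.60

Length: 320.82, Area: 63611.60


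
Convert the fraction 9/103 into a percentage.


Percentage = (part / whole) × 100
= (9 / 103) × 100
≈ 8.74%

8.74%


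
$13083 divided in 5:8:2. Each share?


Total parts = 5 + 8 + 2 = 15
Part 1: 13083 × 5/15 = 4361.00
Part 2: 13083 × 8/15 = 6977.60
Part 3: 13083 × 2/15 = 1744.40
= Part 1: $4361.00, Part 2: $6977.60, Part 3: $1744.40

Part 1: $4361.00, Part 2: $6977.60, Part 3: $1744.40


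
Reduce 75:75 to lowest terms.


GCD(75, 75) = 75
75/75 : 75/75
= 1:1

1:1


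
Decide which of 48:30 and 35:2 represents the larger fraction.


48/30 = 1.6000
35/2 = 17.5000
1.6000 < 17.5000, so 48:30 is less
= 35:2

35:2


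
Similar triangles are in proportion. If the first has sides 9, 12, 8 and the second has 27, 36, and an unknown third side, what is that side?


Scale factor = 27/9 = 3
Missing side = 8 × 3
= 24.0

24.0


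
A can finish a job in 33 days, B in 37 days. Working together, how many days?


Rate of A = 1/33 per day
Rate of B = 1/37 per day
Combined rate = 1/33 + 1/37 = 70/1221 ≈ 0.0573 per day
Days = 1 / combined rate = 1221/70
≈ 17.44 days

17.44 days


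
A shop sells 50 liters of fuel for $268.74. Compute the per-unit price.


Unit rate = total / quantity
= 268.74 / 50
= $5.37 per unit

$5.37 per unit


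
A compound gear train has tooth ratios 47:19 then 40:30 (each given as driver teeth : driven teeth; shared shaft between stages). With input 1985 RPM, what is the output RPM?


Stage 1: RPM_B = RPM_A × t_A/t_B = 1985 × 47/19 = 93295/19 ≈ 4910.26
B and C share a shaft → RPM_C = RPM_B
Stage 2: RPM_D = RPM_C × t_C/t_D = RPM_A × (t_A×t_C)/(t_B×t_D)
Overall ratio = (47×40)/(19×30) = 1880/570
RPM_D = 1985 × 1880/570 = 3731800/570
≈ 6547.02 RPM

6547.02 RPM


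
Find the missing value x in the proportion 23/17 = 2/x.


Cross multiply: 23 × x = 17 × 2
23x = 34
x = 34 / 23
= 1.48

1.48


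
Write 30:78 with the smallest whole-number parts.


GCD(30, 78) = 6
30/6 : 78/6
= 5:13

5:13


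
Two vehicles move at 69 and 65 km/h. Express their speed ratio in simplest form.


Ratio = 69:65
GCD = 1
Simplified = 69:65
Time ratio (same distance) = 65:69
Speed ratio = 69:65

69:65


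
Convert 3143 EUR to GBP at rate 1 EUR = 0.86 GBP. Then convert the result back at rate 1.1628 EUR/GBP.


Amount × rate = 3143 × 0.86 = 2702.98 GBP
Round-trip: 2702.98 × 1.1628 = 3143.03 EUR
= 2702.98 GBP, then 3143.03 EUR

2702.98 GBP, then 3143.03 EUR


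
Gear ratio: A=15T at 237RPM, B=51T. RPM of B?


Gear ratio = 15:51 = 5:17
RPM_B = RPM_A × (teeth_A / teeth_B)
= 237 × (15/51)
= 69.7 RPM

69.7 RPM


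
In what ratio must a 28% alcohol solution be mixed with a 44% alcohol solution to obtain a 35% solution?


Let x parts of 28% mix with y parts of 44%.
28x + 44y = 35(x + y)
28x + 44y = 35x + 35y
x(28 - 35) = y(35 - 44)
x/y = (44 - 35)/(35 - 28) = 9/7
Simplify: 9:7
= 9:7

9:7


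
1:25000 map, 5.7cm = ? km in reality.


Real distance = map distance × scale
= 5.7cm × 25000
= 142500 cm = 1425.0 m
= 1.425 km

1.425 km


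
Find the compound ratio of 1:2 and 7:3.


Compound ratio = (1×7) : (2×3)
= 7:6
GCD = 1
= 7:6

7:6


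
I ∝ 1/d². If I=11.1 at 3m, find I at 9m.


I₁d₁² = I₂d₂²
I₂ = I₁ × (d₁/d₂)²
= 11.1 × (3/9)²
= 11.1 × 9/81
= 99.9/81
≈ 1.2333

1.2333


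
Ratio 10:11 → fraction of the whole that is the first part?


Total parts = 10 + 11 = 21
First part: 10/21 = 10/21
= 10/21

10/21


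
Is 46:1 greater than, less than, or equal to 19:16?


46/1 = 46.0000
19/16 = 1.1875
46.0000 > 1.1875, so 46:1 is greater
= greater than

greater than


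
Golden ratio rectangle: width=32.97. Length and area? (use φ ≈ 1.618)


φ = (1 + √5) / 2 ≈ 1.618
Length = width × φ = 32.97 × 1.618 = 53.34546
≈ 53.35
Area = width × length = 32.97 × 53.34546 = 1758.7998162 ≈ 1758.80
= Length: 53.35, Area: 1758.80

Length: 53.35, Area: 1758.80


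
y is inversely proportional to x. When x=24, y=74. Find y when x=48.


Inverse proportion: x × y = constant
k = 24 × 74 = 1776
y₂ = k / 48 = 1776 / 48
= 37.00

37.00


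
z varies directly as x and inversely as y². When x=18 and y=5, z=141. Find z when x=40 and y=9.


z = k·x/y²
Solve for k using the known point: k = z·y²/x = 141×25/18 = 3525/18 ≈ 195.8333
Now evaluate at x=40, y=9:
z = k × 40 / 81 = (3525 × 40) / (18 × 81) = 141000/1458
≈ 96.7078

96.7078


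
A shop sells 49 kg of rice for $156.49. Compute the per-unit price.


Unit rate = total / quantity
= 156.49 / 49
= $3.19 per unit

$3.19 per unit


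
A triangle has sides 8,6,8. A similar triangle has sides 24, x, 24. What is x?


Scale factor = 24/8 = 3
Missing side = 6 × 3
= 18.0

18.0


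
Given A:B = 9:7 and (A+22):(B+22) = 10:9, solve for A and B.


Let A = 9k, B = 7k.
(9k + 22) / (7k + 22) = 10/9
Cross-multiply: 9(9k + 22) = 10(7k + 22)
81k + 198 = 70k + 220
81k - 70k = 220 - 198
11k = 22
k = 22/11 = 2
A = 9×2 = 18, B = 7×2 = 14
= A = 18, B = 14

A = 18, B = 14


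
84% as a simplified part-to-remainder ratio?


84% means 84 parts out of 100; remainder = 16
Part : remainder = 84:16
GCD = 4
= 21:4

21:4


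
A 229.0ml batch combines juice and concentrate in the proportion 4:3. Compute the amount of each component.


Total parts = 4 + 3 = 7
juice: 229.0 × 4/7 = 130.9ml
concentrate: 229.0 × 3/7 = 98.1ml
= 130.9ml and 98.1ml

130.9ml and 98.1ml


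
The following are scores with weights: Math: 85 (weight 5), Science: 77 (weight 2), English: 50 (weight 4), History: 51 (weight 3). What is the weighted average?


Numerator = 85×5 + 77×2 + 50×4 + 51×3
= 425 + 154 + 200 + 153
= 932
Total weight = 14
Weighted avg = 932/14
= 66.57

66.57


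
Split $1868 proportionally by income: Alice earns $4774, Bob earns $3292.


Total income = 4774 + 3292 = $8066
Alice: $1868 × 4774/8066 = $1105.61
Bob: $1868 × 3292/8066 = $762.39
= Alice: $1105.61, Bob: $762.39

Alice: $1105.61, Bob: $762.39


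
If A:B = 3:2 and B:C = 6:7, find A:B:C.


Match B: multiply A:B by 6 → 18:12
Multiply B:C by 2 → 12:14
Combined: 18:12:14
GCD = 2
= 9:6:7

9:6:7


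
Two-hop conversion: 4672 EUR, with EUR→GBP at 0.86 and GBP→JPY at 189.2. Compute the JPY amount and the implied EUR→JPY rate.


Step 1: 4672 EUR × 0.86 = 4017.92 GBP
Step 2: 4017.92 GBP × 189.2 = 760190.46 JPY
Implied rate EUR→JPY = 0.86 × 189.2 = 162.7120
= 760190.46 JPY; implied rate 162.7120 JPY/EUR

760190.46 JPY; implied rate 162.7120 JPY/EUR


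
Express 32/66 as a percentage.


Percentage = (part / whole) × 100
= (32 / 66) × 100
≈ 48.48%

48.48%


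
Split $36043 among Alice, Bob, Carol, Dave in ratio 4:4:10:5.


Total parts = 4 + 4 + 10 + 5 = 23
Alice: 36043 × 4/23 = 6268.35
Bob: 36043 × 4/23 = 6268.35
Carol: 36043 × 10/23 = 15670.87
Dave: 36043 × 5/23 = 7835.43
= Alice: $6268.35, Bob: $6268.35, Carol: $15670.87, Dave: $7835.43

Alice: $6268.35, Bob: $6268.35, Carol: $15670.87, Dave: $7835.43


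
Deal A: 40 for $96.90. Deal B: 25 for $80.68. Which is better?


Deal A: $96.90/40 = $2.4225/unit
Deal B: $80.68/25 = $3.2272/unit
A is cheaper per unit
= Deal A

Deal A


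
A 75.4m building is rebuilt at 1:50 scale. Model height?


Model size = real / scale
= 75.4 / 50
= 1.5080 m

1.5080 m


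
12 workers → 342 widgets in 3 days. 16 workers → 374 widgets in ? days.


Days ∝ work / workers, so d₂ = d₁ × (m₁/m₂) × (w₂/w₁)
Workers factor (inverse): 12/16 = 0.7500
Work factor (direct): 374/342 ≈ 1.0936
d₂ = 3 × 12/16 × 374/342 = (3 × 12 × 374) / (16 × 342) = 13464/5472
≈ 2.46 days

2.46 days


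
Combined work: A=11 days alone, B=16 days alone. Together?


Rate of A = 1/11 per day
Rate of B = 1/16 per day
Combined rate = 1/11 + 1/16 = 27/176 ≈ 0.1534 per day
Days = 1 / combined rate = 176/27
≈ 6.52 days

6.52 days


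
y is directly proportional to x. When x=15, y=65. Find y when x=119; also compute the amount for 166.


Direct proportion: y/x = constant
k = 65/15 ≈ 4.3333
y at x=119: k × 119 = 65 × 119 / 15 = 7735/15 ≈ 515.67
y at x=166: k × 166 = 65 × 166 / 15 = 10790/15 ≈ 719.33
= 515.67 and 719.33

515.67 and 719.33


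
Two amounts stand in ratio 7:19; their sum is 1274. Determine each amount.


Let A = 7k, B = 19k.
7k + 19k = 1274
26k = 1274 → k = 1274/26 = 49
A = 7×49 = 343, B = 19×49 = 931
= A = 343, B = 931

A = 343, B = 931


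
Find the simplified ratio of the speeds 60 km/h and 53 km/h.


Ratio = 60:53
GCD = 1
Simplified = 60:53
Time ratio (same distance) = 53:60
Speed ratio = 60:53

60:53


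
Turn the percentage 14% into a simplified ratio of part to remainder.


14% means 14 parts out of 100; remainder = 86
Part : remainder = 14:86
GCD = 2
= 7:43

7:43


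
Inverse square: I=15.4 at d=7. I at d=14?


I₁d₁² = I₂d₂²
I₂ = I₁ × (d₁/d₂)²
= 15.4 × (7/14)²
= 15.4 × 49/196
= 754.6/196
= 3.8500

3.8500


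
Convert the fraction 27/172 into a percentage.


Percentage = (part / whole) × 100
= (27 / 172) × 100
≈ 15.70%

15.70%


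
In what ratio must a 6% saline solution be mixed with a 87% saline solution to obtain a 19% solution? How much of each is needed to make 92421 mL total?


Let x parts of 6% mix with y parts of 87%.
6x + 87y = 19(x + y)
6x + 87y = 19x + 19y
x(6 - 19) = y(19 - 87)
x/y = (87 - 19)/(19 - 6) = 68/13
Simplify: 68:13
Total parts = 81; one part = 92421/81 = 1141.00 mL
6% solution: 68×1141.00 = 77588.00 mL
87% solution: 13×1141.00 = 14833.00 mL
= ratio 68:13; 77588.00 mL and 14833.00 mL

ratio 68:13; 77588.00 mL and 14833.00 mL


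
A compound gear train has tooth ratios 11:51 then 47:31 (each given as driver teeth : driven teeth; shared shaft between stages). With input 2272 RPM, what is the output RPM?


Stage 1: RPM_B = RPM_A × t_A/t_B = 2272 × 11/51 = 24992/51 ≈ 490.04
B and C share a shaft → RPM_C = RPM_B
Stage 2: RPM_D = RPM_C × t_C/t_D = RPM_A × (t_A×t_C)/(t_B×t_D)
Overall ratio = (11×47)/(51×31) = 517/1581
RPM_D = 2272 × 517/1581 = 1174624/1581
≈ 742.96 RPM

742.96 RPM


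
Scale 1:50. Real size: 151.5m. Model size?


Model size = real / scale
= 151.5 / 50
= 3.0300 m

3.0300 m


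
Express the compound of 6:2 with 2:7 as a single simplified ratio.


Compound ratio = (6×2) : (2×7)
= 12:14
GCD = 2
= 6:7

6:7


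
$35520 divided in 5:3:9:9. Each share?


Total parts = 5 + 3 + 9 + 9 = 26
Part 1: 35520 × 5/26 = 6830.77
Part 2: 35520 × 3/26 = 4098.46
Part 3: 35520 × 9/26 = 12295.38
Part 4: 35520 × 9/26 = 12295.38
= Part 1: $6830.77, Part 2: $4098.46, Part 3: $12295.38, Part 4: $12295.38

Part 1: $6830.77, Part 2: $4098.46, Part 3: $12295.38, Part 4: $12295.38


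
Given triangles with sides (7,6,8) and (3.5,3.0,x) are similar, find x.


Scale factor = 3.5/7 = 0.5
Missing side = 8 × 0.5
= 4.0

4.0


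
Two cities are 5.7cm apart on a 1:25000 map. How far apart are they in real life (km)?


Real distance = map distance × scale
= 5.7cm × 25000
= 142500 cm = 1425.0 m
= 1.425 km

1.425 km


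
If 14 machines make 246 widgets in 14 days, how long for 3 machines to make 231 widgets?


Days ∝ work / workers, so d₂ = d₁ × (m₁/m₂) × (w₂/w₁)
Workers factor (inverse): 14/3 ≈ 4.6667
Work factor (direct): 231/246 ≈ 0.9390
d₂ = 14 × 14/3 × 231/246 = (14 × 14 × 231) / (3 × 246) = 45276/738
≈ 61.35 days

61.35 days


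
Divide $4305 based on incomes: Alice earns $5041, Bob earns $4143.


Total income = 5041 + 4143 = $9184
Alice: $4305 × 5041/9184 = $2362.97
Bob: $4305 × 4143/9184 = $1942.03
= Alice: $2362.97, Bob: $1942.03

Alice: $2362.97, Bob: $1942.03


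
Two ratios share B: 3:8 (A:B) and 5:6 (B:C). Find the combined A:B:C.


Match B: multiply A:B by 5 → 15:40
Multiply B:C by 8 → 40:48
Combined: 15:40:48
GCD = 1
= 15:40:48

15:40:48


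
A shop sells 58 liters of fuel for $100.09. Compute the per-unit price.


Unit rate = total / quantity
= 100.09 / 58
= $1.73 per unit

$1.73 per unit


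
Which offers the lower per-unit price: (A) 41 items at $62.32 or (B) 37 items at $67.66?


Deal A: $62.32/41 = $1.5200/unit
Deal B: $67.66/37 = $1.8286/unit
A is cheaper per unit
= Deal A

Deal A


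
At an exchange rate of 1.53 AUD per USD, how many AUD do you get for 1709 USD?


Amount × rate = 1709 × 1.53
= 2614.77 AUD

2614.77 AUD


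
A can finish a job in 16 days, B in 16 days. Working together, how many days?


Rate of A = 1/16 per day
Rate of B = 1/16 per day
Combined rate = 1/16 + 1/16 = 32/256 = 0.1250 per day
Days = 1 / combined rate = 256/32
= 8.00 days

8.00 days


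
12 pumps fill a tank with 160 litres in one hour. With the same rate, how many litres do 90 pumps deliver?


Direct proportion: y/x = constant
k = 160/12 ≈ 13.3333
y₂ = k × 90 = 160 × 90 / 12 = 14400/12
= 1200.00

1200.00


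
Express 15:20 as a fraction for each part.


Total parts = 15 + 20 = 35
First part: 15/35 = 3/7
Second part: 20/35 = 4/7
= 3/7 and 4/7

3/7 and 4/7


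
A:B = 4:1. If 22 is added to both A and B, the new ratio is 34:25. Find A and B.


Let A = 4k, B = 1k.
(4k + 22) / (1k + 22) = 34/25
Cross-multiply: 25(4k + 22) = 34(1k + 22)
100k + 550 = 34k + 748
100k - 34k = 748 - 550
66k = 198
k = 198/66 = 3
A = 4×3 = 12, B = 1×3 = 3
= A = 12, B = 3

A = 12, B = 3


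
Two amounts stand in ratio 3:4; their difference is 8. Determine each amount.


Let A = 3k, B = 4k.
4k - 3k = 8
1k = 8 → k = 8/1 = 8
A = 3×8 = 24, B = 4×8 = 32
= A = 24, B = 32

A = 24, B = 32


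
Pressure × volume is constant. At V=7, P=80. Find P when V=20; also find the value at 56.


Inverse proportion: x × y = constant
k = 7 × 80 = 560
At x=20: k/20 = 28.00
At x=56: k/56 = 10.00
= 28.00 and 10.00

28.00 and 10.00


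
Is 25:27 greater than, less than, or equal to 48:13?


25/27 = 0.9259
48/13 = 3.6923
0.9259 < 3.6923, so 25:27 is less
= less than

less than


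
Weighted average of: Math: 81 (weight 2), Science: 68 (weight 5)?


Numerator = 81×2 + 68×5
= 162 + 340
= 502
Total weight = 7
Weighted avg = 502/7
= 71.71

71.71


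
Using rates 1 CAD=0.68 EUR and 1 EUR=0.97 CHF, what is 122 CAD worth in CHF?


Step 1: 122 CAD × 0.68 = 82.96 EUR
Step 2: 82.96 EUR × 0.97 = 80.47 CHF
Implied rate CAD→CHF = 0.68 × 0.97 = 0.6596
= 80.47 CHF

80.47 CHF


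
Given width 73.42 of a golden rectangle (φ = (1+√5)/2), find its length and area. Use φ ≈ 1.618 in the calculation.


φ = (1 + √5) / 2 ≈ 1.618
Length = width × φ = 73.42 × 1.618 = 118.79356
≈ 118.79
Area = width × length = 73.42 × 118.79356 = 8721.8231752 ≈ 8721.82
= Length: 118.79, Area: 8721.82

Length: 118.79, Area: 8721.82


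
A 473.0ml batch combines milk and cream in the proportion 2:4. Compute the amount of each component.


Total parts = 2 + 4 = 6
milk: 473.0 × 2/6 = 157.7ml
cream: 473.0 × 4/6 = 315.3ml
= 157.7ml and 315.3ml

157.7ml and 315.3ml


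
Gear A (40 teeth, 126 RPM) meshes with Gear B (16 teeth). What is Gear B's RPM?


Gear ratio = 40:16 = 5:2
RPM_B = RPM_A × (teeth_A / teeth_B)
= 126 × (40/16)
= 315.0 RPM

315.0 RPM


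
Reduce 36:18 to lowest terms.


GCD(36, 18) = 18
36/18 : 18/18
= 2:1

2:1


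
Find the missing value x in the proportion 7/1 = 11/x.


Cross multiply: 7 × x = 1 × 11
7x = 11
x = 11 / 7
= 1.57

1.57


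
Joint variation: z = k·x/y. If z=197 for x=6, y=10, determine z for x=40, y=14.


z = k·x/y
Solve for k using the known point: k = z·y/x = 197×10/6 = 1970/6 ≈ 328.3333
Now evaluate at x=40, y=14:
z = k × 40 / 14 = (1970 × 40) / (6 × 14) = 78800/84
≈ 938.0952

938.0952


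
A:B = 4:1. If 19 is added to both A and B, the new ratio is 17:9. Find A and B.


Let A = 4k, B = 1k.
(4k + 19) / (1k + 19) = 17/9
Cross-multiply: 9(4k + 19) = 17(1k + 19)
36k + 171 = 17k + 323
36k - 17k = 323 - 171
19k = 152
k = 152/19 = 8
A = 4×8 = 32, B = 1×8 = 8
= A = 32, B = 8

A = 32, B = 8


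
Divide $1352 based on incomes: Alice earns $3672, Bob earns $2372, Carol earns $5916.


Total income = 3672 + 2372 + 5916 = $11960
Alice: $1352 × 3672/11960 = $415.10
Bob: $1352 × 2372/11960 = $268.14
Carol: $1352 × 5916/11960 = $668.77
= Alice: $415.10, Bob: $268.14, Carol: $668.77

Alice: $415.10, Bob: $268.14, Carol: $668.77


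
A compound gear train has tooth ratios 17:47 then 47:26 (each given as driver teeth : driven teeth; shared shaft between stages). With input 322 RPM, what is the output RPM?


Stage 1: RPM_B = RPM_A × t_A/t_B = 322 × 17/47 = 5474/47 ≈ 116.47
B and C share a shaft → RPM_C = RPM_B
Stage 2: RPM_D = RPM_C × t_C/t_D = RPM_A × (t_A×t_C)/(t_B×t_D)
Overall ratio = (17×47)/(47×26) = 799/1222
RPM_D = 322 × 799/1222 = 257278/1222
≈ 210.54 RPM

210.54 RPM


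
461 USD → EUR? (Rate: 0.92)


Amount × rate = 461 × 0.92
= 424.12 EUR

424.12 EUR


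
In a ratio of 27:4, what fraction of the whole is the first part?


Total parts = 27 + 4 = 31
First part: 27/31 = 27/31
= 27/31

27/31


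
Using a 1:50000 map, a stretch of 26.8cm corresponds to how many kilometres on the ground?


Real distance = map distance × scale
= 26.8cm × 50000
= 1340000 cm = 13400.0 m
= 13.400 km

13.400 km


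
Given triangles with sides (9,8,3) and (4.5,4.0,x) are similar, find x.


Scale factor = 4.5/9 = 0.5
Missing side = 3 × 0.5
= 1.5

1.5


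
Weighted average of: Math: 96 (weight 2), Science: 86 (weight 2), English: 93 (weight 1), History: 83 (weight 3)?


Numerator = 96×2 + 86×2 + 93×1 + 83×3
= 192 + 172 + 93 + 249
= 706
Total weight = 8
Weighted avg = 706/8
= 88.25

88.25


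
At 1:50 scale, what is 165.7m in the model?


Model size = real / scale
= 165.7 / 50
= 3.3140 m

3.3140 m


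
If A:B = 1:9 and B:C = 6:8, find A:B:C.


Match B: multiply A:B by 6 → 6:54
Multiply B:C by 9 → 54:72
Combined: 6:54:72
GCD = 6
= 1:9:12

1:9:12


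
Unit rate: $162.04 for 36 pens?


Unit rate = total / quantity
= 162.04 / 36
= $4.50 per unit

$4.50 per unit


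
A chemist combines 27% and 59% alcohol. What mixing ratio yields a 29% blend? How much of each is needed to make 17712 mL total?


Let x parts of 27% mix with y parts of 59%.
27x + 59y = 29(x + y)
27x + 59y = 29x + 29y
x(27 - 29) = y(29 - 59)
x/y = (59 - 29)/(29 - 27) = 30/2
Simplify: 15:1
Total parts = 16; one part = 17712/16 = 1107.00 mL
27% solution: 15×1107.00 = 16605.00 mL
59% solution: 1×1107.00 = 1107.00 mL
= ratio 15:1; 16605.00 mL and 1107.00 mL

ratio 15:1; 16605.00 mL and 1107.00 mL


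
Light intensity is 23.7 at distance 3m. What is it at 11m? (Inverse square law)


I₁d₁² = I₂d₂²
I₂ = I₁ × (d₁/d₂)²
= 23.7 × (3/11)²
= 23.7 × 9/121
= 213.3/121
≈ 1.7628

1.7628


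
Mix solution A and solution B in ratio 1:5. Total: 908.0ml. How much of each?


Total parts = 1 + 5 = 6
solution A: 908.0 × 1/6 = 151.3ml
solution B: 908.0 × 5/6 = 756.7ml
= 151.3ml and 756.7ml

151.3ml and 756.7ml


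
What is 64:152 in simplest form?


GCD(64, 152) = 8
64/8 : 152/8
= 8:19

8:19


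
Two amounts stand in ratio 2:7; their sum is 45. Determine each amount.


Let A = 2k, B = 7k.
2k + 7k = 45
9k = 45 → k = 45/9 = 5
A = 2×5 = 10, B = 7×5 = 35
= A = 10, B = 35

A = 10, B = 35


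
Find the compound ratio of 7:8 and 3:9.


Compound ratio = (7×3) : (8×9)
= 21:72
GCD = 3
= 7:24

7:24


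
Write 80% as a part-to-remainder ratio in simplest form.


80% means 80 parts out of 100; remainder = 20
Part : remainder = 80:20
GCD = 20
= 4:1

4:1


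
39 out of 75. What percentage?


Percentage = (part / whole) × 100
= (39 / 75) × 100
= 52.00%

52.00%


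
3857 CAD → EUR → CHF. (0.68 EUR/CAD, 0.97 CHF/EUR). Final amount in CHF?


Step 1: 3857 CAD × 0.68 = 2622.76 EUR
Step 2: 2622.76 EUR × 0.97 = 2544.08 CHF
Implied rate CAD→CHF = 0.68 × 0.97 = 0.6596
= 2544.08 CHF

2544.08 CHF


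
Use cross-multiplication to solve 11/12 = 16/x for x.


Cross multiply: 11 × x = 12 × 16
11x = 192
x = 192 / 11
= 17.45

17.45


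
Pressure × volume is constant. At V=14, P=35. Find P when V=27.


Inverse proportion: x × y = constant
k = 14 × 35 = 490
y₂ = k / 27 = 490 / 27
= 18.15

18.15


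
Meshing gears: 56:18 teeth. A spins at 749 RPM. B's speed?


Gear ratio = 56:18 = 28:9
RPM_B = RPM_A × (teeth_A / teeth_B)
= 749 × (56/18)
= 2330.2 RPM

2330.2 RPM


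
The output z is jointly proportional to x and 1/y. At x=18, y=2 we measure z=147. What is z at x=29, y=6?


z = k·x/y
Solve for k using the known point: k = z·y/x = 147×2/18 = 294/18 ≈ 16.3333
Now evaluate at x=29, y=6:
z = k × 29 / 6 = (294 × 29) / (18 × 6) = 8526/108
≈ 78.9444

78.9444


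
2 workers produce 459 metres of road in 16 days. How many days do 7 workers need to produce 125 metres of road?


Days ∝ work / workers, so d₂ = d₁ × (m₁/m₂) × (w₂/w₁)
Workers factor (inverse): 2/7 ≈ 0.2857
Work factor (direct): 125/459 ≈ 0.2723
d₂ = 16 × 2/7 × 125/459 = (16 × 2 × 125) / (7 × 459) = 4000/3213
≈ 1.24 days

1.24 days


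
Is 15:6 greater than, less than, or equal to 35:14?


15/6 = 2.5000
35/14 = 2.5000
They are equal
= equal to

equal to


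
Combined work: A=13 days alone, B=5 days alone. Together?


Rate of A = 1/13 per day
Rate of B = 1/5 per day
Combined rate = 1/13 + 1/5 = 18/65 ≈ 0.2769 per day
Days = 1 / combined rate = 65/18
≈ 3.61 days

3.61 days


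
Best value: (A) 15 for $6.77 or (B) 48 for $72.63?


Deal A: $6.77/15 = $0.4513/unit
Deal B: $72.63/48 = $1.5131/unit
A is cheaper per unit
= Deal A

Deal A


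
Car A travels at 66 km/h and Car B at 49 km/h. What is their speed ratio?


Ratio = 66:49
GCD = 1
Simplified = 66:49
Time ratio (same distance) = 49:66
Speed ratio = 66:49

66:49


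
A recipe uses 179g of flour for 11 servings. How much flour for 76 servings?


Direct proportion: y/x = constant
k = 179/11 ≈ 16.2727
y₂ = k × 76 = 179 × 76 / 11 = 13604/11
≈ 1236.73

1236.73


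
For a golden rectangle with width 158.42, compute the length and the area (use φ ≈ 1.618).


φ = (1 + √5) / 2 ≈ 1.618
Length = width × φ = 158.42 × 1.618 = 256.32356
≈ 256.32
Area = width × length = 158.42 × 256.32356 = 40606.7783752 ≈ 40606.78
= Length: 256.32, Area: 40606.78

Length: 256.32, Area: 40606.78


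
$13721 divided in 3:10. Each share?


Total parts = 3 + 10 = 13
Part 1: 13721 × 3/13 = 3166.38
Part 2: 13721 × 10/13 = 10554.62
= Part 1: $3166.38, Part 2: $10554.62

Part 1: $3166.38, Part 2: $10554.62


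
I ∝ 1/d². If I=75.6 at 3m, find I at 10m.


I₁d₁² = I₂d₂²
I₂ = I₁ × (d₁/d₂)²
= 75.6 × (3/10)²
= 75.6 × 9/100
= 680.4/100
= 6.8040

6.8040


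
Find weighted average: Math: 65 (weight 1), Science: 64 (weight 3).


Numerator = 65×1 + 64×3
= 65 + 192
= 257
Total weight = 4
Weighted avg = 257/4
= 64.25

64.25


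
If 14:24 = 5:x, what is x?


Cross multiply: 14 × x = 24 × 5
14x = 120
x = 120 / 14
= 8.57

8.57


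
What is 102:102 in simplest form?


GCD(102, 102) = 102
102/102 : 102/102
= 1:1

1:1


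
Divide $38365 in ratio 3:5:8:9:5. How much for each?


Total parts = 3 + 5 + 8 + 9 + 5 = 30
Part 1: 38365 × 3/30 = 3836.50
Part 2: 38365 × 5/30 = 6394.17
Part 3: 38365 × 8/30 = 10230.67
Part 4: 38365 × 9/30 = 11509.50
Part 5: 38365 × 5/30 = 6394.17
= Part 1: $3836.50, Part 2: $6394.17, Part 3: $10230.67, Part 4: $11509.50, Part 5: $6394.17

Part 1: $3836.50, Part 2: $6394.17, Part 3: $10230.67, Part 4: $11509.50, Part 5: $6394.17


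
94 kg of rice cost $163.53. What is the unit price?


Unit rate = total / quantity
= 163.53 / 94
= $1.74 per unit

$1.74 per unit


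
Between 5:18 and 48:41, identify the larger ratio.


5/18 = 0.2778
48/41 = 1.1707
0.2778 < 1.1707, so 5:18 is less
= 48:41

48:41


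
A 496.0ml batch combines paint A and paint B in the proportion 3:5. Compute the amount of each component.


Total parts = 3 + 5 = 8
paint A: 496.0 × 3/8 = 186.0ml
paint B: 496.0 × 5/8 = 310.0ml
= 186.0ml and 310.0ml

186.0ml and 310.0ml


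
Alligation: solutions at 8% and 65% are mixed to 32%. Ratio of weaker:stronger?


Let x parts of 8% mix with y parts of 65%.
8x + 65y = 32(x + y)
8x + 65y = 32x + 32y
x(8 - 32) = y(32 - 65)
x/y = (65 - 32)/(32 - 8) = 33/24
Simplify: 11:8
= 11:8

11:8


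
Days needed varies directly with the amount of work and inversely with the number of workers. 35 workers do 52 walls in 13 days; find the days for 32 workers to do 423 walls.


Days ∝ work / workers, so d₂ = d₁ × (m₁/m₂) × (w₂/w₁)
Workers factor (inverse): 35/32 ≈ 1.0938
Work factor (direct): 423/52 ≈ 8.1346
d₂ = 13 × 35/32 × 423/52 = (13 × 35 × 423) / (32 × 52) = 192465/1664
≈ 115.66 days

115.66 days


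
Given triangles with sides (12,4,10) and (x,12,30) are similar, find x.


Scale factor = 12/4 = 3
Missing side = 12 × 3
= 36.0

36.0


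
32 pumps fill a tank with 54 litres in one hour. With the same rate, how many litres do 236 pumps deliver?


Direct proportion: y/x = constant
k = 54/32 = 1.6875
y₂ = k × 236 = 54 × 236 / 32 = 12744/32
= 398.25

398.25


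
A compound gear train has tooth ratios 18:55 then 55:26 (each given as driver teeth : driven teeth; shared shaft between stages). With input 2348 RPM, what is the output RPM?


Stage 1: RPM_B = RPM_A × t_A/t_B = 2348 × 18/55 = 42264/55 ≈ 768.44
B and C share a shaft → RPM_C = RPM_B
Stage 2: RPM_D = RPM_C × t_C/t_D = RPM_A × (t_A×t_C)/(t_B×t_D)
Overall ratio = (18×55)/(55×26) = 990/1430
RPM_D = 2348 × 990/1430 = 2324520/1430
≈ 1625.54 RPM

1625.54 RPM


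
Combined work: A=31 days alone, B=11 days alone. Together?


Rate of A = 1/31 per day
Rate of B = 1/11 per day
Combined rate = 1/31 + 1/11 = 42/341 ≈ 0.1232 per day
Days = 1 / combined rate = 341/42
≈ 8.12 days

8.12 days


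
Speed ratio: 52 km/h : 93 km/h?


Ratio = 52:93
GCD = 1
Simplified = 52:93
Time ratio (same distance) = 93:52
Speed ratio = 52:93

52:93


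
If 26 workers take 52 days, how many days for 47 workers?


Inverse proportion: x × y = constant
k = 26 × 52 = 1352
y₂ = k / 47 = 1352 / 47
= 28.77

28.77


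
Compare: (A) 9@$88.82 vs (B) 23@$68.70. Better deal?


Deal A: $88.82/9 = $9.8689/unit
Deal B: $68.70/23 = $2.9870/unit
B is cheaper per unit
= Deal B

Deal B


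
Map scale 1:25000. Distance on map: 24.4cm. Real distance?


Real distance = map distance × scale
= 24.4cm × 25000
= 610000 cm = 6100.0 m
= 6.100 km

6.100 km
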